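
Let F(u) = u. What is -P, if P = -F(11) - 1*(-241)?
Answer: -230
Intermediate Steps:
P = 230 (P = -1*11 - 1*(-241) = -11 + 241 = 230)
-P = -1*230 = -230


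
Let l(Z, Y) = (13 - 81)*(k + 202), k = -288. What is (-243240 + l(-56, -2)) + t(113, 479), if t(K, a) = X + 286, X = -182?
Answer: -237288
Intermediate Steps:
t(K, a) = 104 (t(K, a) = -182 + 286 = 104)
l(Z, Y) = 5848 (l(Z, Y) = (13 - 81)*(-288 + 202) = -68*(-86) = 5848)
(-243240 + l(-56, -2)) + t(113, 479) = (-243240 + 5848) + 104 = -237392 + 104 = -237288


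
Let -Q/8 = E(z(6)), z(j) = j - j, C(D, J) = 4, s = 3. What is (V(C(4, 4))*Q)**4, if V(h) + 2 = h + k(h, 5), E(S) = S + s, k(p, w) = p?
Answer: 429981696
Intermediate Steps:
z(j) = 0
E(S) = 3 + S (E(S) = S + 3 = 3 + S)
V(h) = -2 + 2*h (V(h) = -2 + (h + h) = -2 + 2*h)
Q = -24 (Q = -8*(3 + 0) = -8*3 = -24)
(V(C(4, 4))*Q)**4 = ((-2 + 2*4)*(-24))**4 = ((-2 + 8)*(-24))**4 = (6*(-24))**4 = (-144)**4 = 429981696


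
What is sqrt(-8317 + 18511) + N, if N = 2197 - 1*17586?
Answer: -15389 + sqrt(10194) ≈ -15288.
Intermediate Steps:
N = -15389 (N = 2197 - 17586 = -15389)
sqrt(-8317 + 18511) + N = sqrt(-8317 + 18511) - 15389 = sqrt(10194) - 15389 = -15389 + sqrt(10194)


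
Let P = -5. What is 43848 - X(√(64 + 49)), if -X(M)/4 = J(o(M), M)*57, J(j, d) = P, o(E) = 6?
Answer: 42708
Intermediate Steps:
J(j, d) = -5
X(M) = 1140 (X(M) = -(-20)*57 = -4*(-285) = 1140)
43848 - X(√(64 + 49)) = 43848 - 1*1140 = 43848 - 1140 = 42708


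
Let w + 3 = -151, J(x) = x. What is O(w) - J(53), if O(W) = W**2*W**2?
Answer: 562448603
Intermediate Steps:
w = -154 (w = -3 - 151 = -154)
O(W) = W**4
O(w) - J(53) = (-154)**4 - 1*53 = 562448656 - 53 = 562448603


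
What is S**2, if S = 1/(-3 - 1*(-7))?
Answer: 1/16 ≈ 0.062500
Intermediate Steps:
S = 1/4 (S = 1/(-3 + 7) = 1/4 ≈ 0.25000)
S**2 = (1/4)**2 = 1/16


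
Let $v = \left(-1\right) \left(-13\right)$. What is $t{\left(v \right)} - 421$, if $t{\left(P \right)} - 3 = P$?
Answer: $-405$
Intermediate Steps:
$v = 13$
$t{\left(P \right)} = 3 + P$
$t{\left(v \right)} - 421 = \left(3 + 13\right) - 421 = 16 - 421 = -405$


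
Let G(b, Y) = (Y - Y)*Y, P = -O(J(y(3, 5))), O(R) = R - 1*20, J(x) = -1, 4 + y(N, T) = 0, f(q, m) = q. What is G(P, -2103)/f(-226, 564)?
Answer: 0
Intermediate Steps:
y(N, T) = -4 (y(N, T) = -4 + 0 = -4)
O(R) = -20 + R (O(R) = R - 20 = -20 + R)
P = 21 (P = -(-20 - 1) = -1*(-21) = 21)
G(b, Y) = 0 (G(b, Y) = 0*Y = 0)
G(P, -2103)/f(-226, 564) = 0/(-226) = 0*(-1/226) = 0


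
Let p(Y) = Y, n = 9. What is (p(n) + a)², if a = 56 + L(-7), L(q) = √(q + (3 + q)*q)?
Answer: (65 + √21)² ≈ 4841.7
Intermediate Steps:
L(q) = √(q + q*(3 + q))
a = 56 + √21 (a = 56 + √(-7*(4 - 7)) = 56 + √(-7*(-3)) = 56 + √21 ≈ 60.583)
(p(n) + a)² = (9 + (56 + √21))² = (65 + √21)²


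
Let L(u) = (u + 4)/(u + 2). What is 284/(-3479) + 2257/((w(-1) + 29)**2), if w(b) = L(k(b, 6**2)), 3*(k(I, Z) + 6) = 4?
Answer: 1714732/670761 ≈ 2.5564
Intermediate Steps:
k(I, Z) = -14/3 (k(I, Z) = -6 + (1/3)*4 = -6 + 4/3 = -14/3)
L(u) = (4 + u)/(2 + u)
w(b) = 1/4 (w(b) = (4 - 14/3)/(2 - 14/3) = -2/3/(-8/3) = -3/8*(-2/3) = 1/4)
284/(-3479) + 2257/((w(-1) + 29)**2) = 284/(-3479) + 2257/((1/4 + 29)**2) = 284*(-1/3479) + 2257/((117/4)**2) = -4/49 + 2257/(13689/16) = -4/49 + 2257*(16/13689) = -4/49 + 36112/13689 = 1714732/670761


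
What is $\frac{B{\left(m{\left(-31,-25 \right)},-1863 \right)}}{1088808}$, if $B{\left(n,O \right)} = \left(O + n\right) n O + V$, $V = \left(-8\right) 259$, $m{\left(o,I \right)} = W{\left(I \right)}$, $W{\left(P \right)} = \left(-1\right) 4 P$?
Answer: $\frac{82111207}{272202} \approx 301.66$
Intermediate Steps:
$W{\left(P \right)} = - 4 P$
$m{\left(o,I \right)} = - 4 I$
$V = -2072$
$B{\left(n,O \right)} = -2072 + O n \left(O + n\right)$ ($B{\left(n,O \right)} = \left(O + n\right) n O - 2072 = n \left(O + n\right) O - 2072 = O n \left(O + n\right) - 2072 = -2072 + O n \left(O + n\right)$)
$\frac{B{\left(m{\left(-31,-25 \right)},-1863 \right)}}{1088808} = \frac{-2072 - 1863 \left(\left(-4\right) \left(-25\right)\right)^{2} + \left(-4\right) \left(-25\right) \left(-1863\right)^{2}}{1088808} = \left(-2072 - 1863 \cdot 100^{2} + 100 \cdot 3470769\right) \frac{1}{1088808} = \left(-2072 - 18630000 + 347076900\right) \frac{1}{1088808} = 328444828 \cdot \frac{1}{1088808} = \frac{82111207}{272202}$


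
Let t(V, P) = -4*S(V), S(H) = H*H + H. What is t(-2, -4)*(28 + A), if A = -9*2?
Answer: -80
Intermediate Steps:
S(H) = H + H² (S(H) = H² + H = H + H²)
t(V, P) = -4*V*(1 + V)
A = -18
t(-2, -4)*(28 + A) = (-4*(-2)*(1 - 2))*(28 - 18) = -4*(-2)*(-1)*10 = -8*10 = -80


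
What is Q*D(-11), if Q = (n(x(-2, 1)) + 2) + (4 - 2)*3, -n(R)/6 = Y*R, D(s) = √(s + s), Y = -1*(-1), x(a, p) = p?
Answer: 2*I*√22 ≈ 9.3808*I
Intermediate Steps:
Y = 1
D(s) = √2*√s (D(s) = √(2*s) = √2*√s)
n(R) = -6*R
Q = 2 (Q = (-6*1 + 2) + (4 - 2)*3 = (-6 + 2) + 2*3 = -4 + 6 = 2)
Q*D(-11) = 2*(√2*√(-11)) = 2*(√2*(I*√11)) = 2*(I*√22) = 2*I*√22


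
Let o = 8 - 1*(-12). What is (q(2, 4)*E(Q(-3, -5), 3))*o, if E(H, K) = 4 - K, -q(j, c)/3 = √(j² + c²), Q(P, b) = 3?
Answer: -120*√5 ≈ -268.33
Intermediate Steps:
o = 20 (o = 8 + 12 = 20)
q(j, c) = -3*√(c² + j²) (q(j, c) = -3*√(j² + c²) = -3*√(c² + j²))
(q(2, 4)*E(Q(-3, -5), 3))*o = ((-3*√(4² + 2²))*(4 - 1*3))*20 = ((-3*√(16 + 4))*(4 - 3))*20 = (-6*√5*1)*20 = -6*√5*20 = -120*√5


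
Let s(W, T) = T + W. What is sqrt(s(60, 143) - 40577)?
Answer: 3*I*sqrt(4486) ≈ 200.93*I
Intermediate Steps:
sqrt(s(60, 143) - 40577) = sqrt((143 + 60) - 40577) = sqrt(203 - 40577) = sqrt(-40374) = 3*I*sqrt(4486)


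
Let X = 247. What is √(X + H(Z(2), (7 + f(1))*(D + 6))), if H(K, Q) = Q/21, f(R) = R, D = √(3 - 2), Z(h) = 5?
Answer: √2247/3 ≈ 15.801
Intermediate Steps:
D = 1 (D = √1 = 1)
H(K, Q) = Q/21 (H(K, Q) = Q*(1/21) = Q/21)
√(X + H(Z(2), (7 + f(1))*(D + 6))) = √(247 + ((7 + 1)*(1 + 6))/21) = √(247 + (8*7)/21) = √(247 + (1/21)*56) = √(247 + 8/3) = √(749/3) = √2247/3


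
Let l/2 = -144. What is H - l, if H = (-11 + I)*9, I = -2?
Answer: 171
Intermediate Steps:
l = -288 (l = 2*(-144) = -288)
H = -117 (H = (-11 - 2)*9 = -13*9 = -117)
H - l = -117 - 1*(-288) = -117 + 288 = 171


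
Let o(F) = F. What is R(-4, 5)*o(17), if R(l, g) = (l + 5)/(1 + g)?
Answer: 17/6 ≈ 2.8333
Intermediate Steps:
R(l, g) = (5 + l)/(1 + g)
R(-4, 5)*o(17) = ((5 - 4)/(1 + 5))*17 = (1/6)*17 = 17/6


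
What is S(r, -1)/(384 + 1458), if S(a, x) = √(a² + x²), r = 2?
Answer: √5/1842 ≈ 0.0012139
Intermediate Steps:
S(r, -1)/(384 + 1458) = √(2² + (-1)²)/(384 + 1458) = √(4 + 1)/1842 = √5*(1/1842) = √5/1842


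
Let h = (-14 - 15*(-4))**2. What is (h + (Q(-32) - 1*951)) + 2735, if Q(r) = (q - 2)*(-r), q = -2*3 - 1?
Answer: 3612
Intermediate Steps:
q = -7 (q = -6 - 1 = -7)
h = 2116 (h = (-14 + 60)**2 = 46**2 = 2116)
Q(r) = 9*r (Q(r) = (-7 - 2)*(-r) = -(-9)*r = 9*r)
(h + (Q(-32) - 1*951)) + 2735 = (2116 + (9*(-32) - 1*951)) + 2735 = (2116 + (-288 - 951)) + 2735 = (2116 - 1239) + 2735 = 877 + 2735 = 3612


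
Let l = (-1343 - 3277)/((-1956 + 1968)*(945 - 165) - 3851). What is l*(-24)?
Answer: 15840/787 ≈ 20.127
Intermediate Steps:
l = -660/787 (l = -4620/(12*780 - 3851) = -4620/(9360 - 3851) = -4620/5509 = -4620*1/5509 = -660/787 ≈ -0.83863)
l*(-24) = -660/787*(-24) = 15840/787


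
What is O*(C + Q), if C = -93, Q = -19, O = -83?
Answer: 9296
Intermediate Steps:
O*(C + Q) = -83*(-93 - 19) = -83*(-112) = 9296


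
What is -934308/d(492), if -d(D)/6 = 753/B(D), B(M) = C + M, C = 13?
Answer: 26212530/251 ≈ 1.0443e+5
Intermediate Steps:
B(M) = 13 + M
d(D) = -4518/(13 + D)
-934308/d(492) = -934308/((-4518/(13 + 492))) = -934308/((-4518/505)) = -934308/((-4518*1/505)) = -934308/(-4518/505) = -934308*(-505/4518) = 26212530/251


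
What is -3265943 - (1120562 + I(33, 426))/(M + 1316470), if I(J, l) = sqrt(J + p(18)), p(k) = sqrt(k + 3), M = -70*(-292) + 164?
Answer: -2183404295672/668537 - sqrt(33 + sqrt(21))/1337074 ≈ -3.2659e+6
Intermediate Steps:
M = 20604 (M = 20440 + 164 = 20604)
p(k) = sqrt(3 + k)
I(J, l) = sqrt(J + sqrt(21)) (I(J, l) = sqrt(J + sqrt(3 + 18)) = sqrt(J + sqrt(21)))
-3265943 - (1120562 + I(33, 426))/(M + 1316470) = -3265943 - (1120562 + sqrt(33 + sqrt(21)))/(20604 + 1316470) = -3265943 - (1120562 + sqrt(33 + sqrt(21)))/1337074 = -3265943 - (560281/668537 + sqrt(33 + sqrt(21))/1337074) = -3265943 + (-560281/668537 - sqrt(33 + sqrt(21))/1337074) = -2183404295672/668537 - sqrt(33 + sqrt(21))/1337074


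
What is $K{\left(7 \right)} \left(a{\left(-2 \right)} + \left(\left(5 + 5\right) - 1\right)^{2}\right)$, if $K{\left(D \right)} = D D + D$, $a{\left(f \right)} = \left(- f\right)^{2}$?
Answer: $4760$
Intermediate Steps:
$a{\left(f \right)} = f^{2}$
$K{\left(D \right)} = D + D^{2}$ ($K{\left(D \right)} = D^{2} + D = D + D^{2}$)
$K{\left(7 \right)} \left(a{\left(-2 \right)} + \left(\left(5 + 5\right) - 1\right)^{2}\right) = 7 \left(1 + 7\right) \left(\left(-2\right)^{2} + \left(\left(5 + 5\right) - 1\right)^{2}\right) = 7 \cdot 8 \left(4 + \left(10 - 1\right)^{2}\right) = 56 \left(4 + 9^{2}\right) = 56 \left(4 + 81\right) = 56 \cdot 85 = 4760$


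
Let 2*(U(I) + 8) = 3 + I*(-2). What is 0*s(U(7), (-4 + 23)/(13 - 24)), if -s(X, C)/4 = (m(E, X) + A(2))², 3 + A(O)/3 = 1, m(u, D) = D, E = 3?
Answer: 0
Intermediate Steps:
A(O) = -6 (A(O) = -9 + 3*1 = -9 + 3 = -6)
U(I) = -13/2 - I (U(I) = -8 + (3 + I*(-2))/2 = -8 + (3 - 2*I)/2 = -8 + (3/2 - I) = -13/2 - I)
s(X, C) = -4*(-6 + X)² (s(X, C) = -4*(X - 6)² = -4*(-6 + X)²)
0*s(U(7), (-4 + 23)/(13 - 24)) = 0*(-4*(-6 + (-13/2 - 1*7))²) = 0*(-4*(-6 + (-13/2 - 7))²) = 0*(-4*(-6 - 27/2)²) = 0*(-4*(-39/2)²) = 0*(-4*1521/4) = 0*(-1521) = 0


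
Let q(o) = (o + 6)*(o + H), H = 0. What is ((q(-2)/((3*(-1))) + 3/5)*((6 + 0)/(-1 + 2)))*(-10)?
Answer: -196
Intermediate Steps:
q(o) = o*(6 + o) (q(o) = (o + 6)*(o + 0) = (6 + o)*o = o*(6 + o))
((q(-2)/((3*(-1))) + 3/5)*((6 + 0)/(-1 + 2)))*(-10) = (((-2*(6 - 2))/((3*(-1))) + 3/5)*((6 + 0)/(-1 + 2)))*(-10) = ((-2*4/(-3) + 3*(⅕))*(6/1))*(-10) = ((-8*(-⅓) + ⅗)*(6*1))*(-10) = ((8/3 + ⅗)*6)*(-10) = ((49/15)*6)*(-10) = (98/5)*(-10) = -196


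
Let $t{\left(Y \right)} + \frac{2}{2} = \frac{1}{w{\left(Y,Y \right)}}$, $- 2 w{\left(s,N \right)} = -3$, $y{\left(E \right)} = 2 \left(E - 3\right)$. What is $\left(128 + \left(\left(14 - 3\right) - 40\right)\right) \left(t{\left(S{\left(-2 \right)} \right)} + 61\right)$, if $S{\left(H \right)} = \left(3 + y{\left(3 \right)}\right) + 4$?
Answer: $6006$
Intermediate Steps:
$y{\left(E \right)} = -6 + 2 E$ ($y{\left(E \right)} = 2 \left(-3 + E\right) = -6 + 2 E$)
$w{\left(s,N \right)} = \frac{3}{2}$ ($w{\left(s,N \right)} = \left(- \frac{1}{2}\right) \left(-3\right) = \frac{3}{2}$)
$S{\left(H \right)} = 7$ ($S{\left(H \right)} = \left(3 + \left(-6 + 2 \cdot 3\right)\right) + 4 = \left(3 + \left(-6 + 6\right)\right) + 4 = \left(3 + 0\right) + 4 = 3 + 4 = 7$)
$t{\left(Y \right)} = - \frac{1}{3}$ ($t{\left(Y \right)} = -1 + \frac{1}{\frac{3}{2}} = -1 + \frac{2}{3} = - \frac{1}{3}$)
$\left(128 + \left(\left(14 - 3\right) - 40\right)\right) \left(t{\left(S{\left(-2 \right)} \right)} + 61\right) = \left(128 + \left(\left(14 - 3\right) - 40\right)\right) \left(- \frac{1}{3} + 61\right) = \left(128 + \left(\left(14 - 3\right) - 40\right)\right) \frac{182}{3} = \left(128 + \left(11 - 40\right)\right) \frac{182}{3} = \left(128 - 29\right) \frac{182}{3} = 99 \cdot \frac{182}{3} = 6006$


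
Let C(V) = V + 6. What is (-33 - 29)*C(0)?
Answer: -372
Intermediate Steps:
C(V) = 6 + V
(-33 - 29)*C(0) = (-33 - 29)*(6 + 0) = -62*6 = -372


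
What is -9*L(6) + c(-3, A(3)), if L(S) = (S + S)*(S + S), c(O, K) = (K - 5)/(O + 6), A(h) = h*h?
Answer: -3884/3 ≈ -1294.7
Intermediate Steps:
A(h) = h**2
c(O, K) = (-5 + K)/(6 + O)
L(S) = 4*S**2 (L(S) = (2*S)*(2*S) = 4*S**2)
-9*L(6) + c(-3, A(3)) = -36*6**2 + (-5 + 3**2)/(6 - 3) = -36*36 + (-5 + 9)/3 = -9*144 + (1/3)*4 = -1296 + 4/3 = -3884/3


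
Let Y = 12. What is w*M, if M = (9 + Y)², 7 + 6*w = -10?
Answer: -2499/2 ≈ -1249.5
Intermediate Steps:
w = -17/6 (w = -7/6 + (⅙)*(-10) = -7/6 - 5/3 = -17/6 ≈ -2.8333)
M = 441 (M = (9 + 12)² = 21² = 441)
w*M = -17/6*441 = -2499/2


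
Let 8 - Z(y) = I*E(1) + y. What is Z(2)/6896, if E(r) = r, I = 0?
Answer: 3/3448 ≈ 0.00087007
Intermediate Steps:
Z(y) = 8 - y (Z(y) = 8 - (0*1 + y) = 8 - (0 + y) = 8 - y)
Z(2)/6896 = (8 - 1*2)/6896 = (8 - 2)*(1/6896) = 6*(1/6896) = 3/3448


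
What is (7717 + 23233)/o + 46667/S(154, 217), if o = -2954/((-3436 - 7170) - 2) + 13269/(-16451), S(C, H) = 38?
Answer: -100471458267517/1751064662 ≈ -57377.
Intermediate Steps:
o = -46080649/87256104 (o = -2954/(-10606 - 2) + 13269*(-1/16451) = -2954/(-10608) - 13269/16451 = -2954*(-1/10608) - 13269/16451 = 1477/5304 - 13269/16451 = -46080649/87256104 ≈ -0.52811)
(7717 + 23233)/o + 46667/S(154, 217) = (7717 + 23233)/(-46080649/87256104) + 46667/38 = 30950*(-87256104/46080649) + 46667*(1/38) = -2700576418800/46080649 + 46667/38 = -100471458267517/1751064662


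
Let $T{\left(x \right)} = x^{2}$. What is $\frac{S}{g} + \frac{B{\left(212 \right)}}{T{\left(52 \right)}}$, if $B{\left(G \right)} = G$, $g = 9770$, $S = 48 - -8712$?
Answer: $\frac{643957}{660452} \approx 0.97502$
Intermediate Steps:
$S = 8760$ ($S = 48 + 8712 = 8760$)
$\frac{S}{g} + \frac{B{\left(212 \right)}}{T{\left(52 \right)}} = \frac{8760}{9770} + \frac{212}{52^{2}} = 8760 \cdot \frac{1}{9770} + \frac{212}{2704} = \frac{876}{977} + 212 \cdot \frac{1}{2704} = \frac{876}{977} + \frac{53}{676} = \frac{643957}{660452}$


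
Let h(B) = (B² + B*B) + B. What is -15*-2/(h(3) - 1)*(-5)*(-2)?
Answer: 15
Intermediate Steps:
h(B) = B + 2*B² (h(B) = (B² + B²) + B = 2*B² + B = B + 2*B²)
-15*-2/(h(3) - 1)*(-5)*(-2) = -15*-2/(3*(1 + 2*3) - 1)*(-5)*(-2) = -15*-2/(3*(1 + 6) - 1)*(-5)*(-2) = -15*-2/(3*7 - 1)*(-5)*(-2) = -15*-2/(21 - 1)*(-5)*(-2) = -15*-2/20*(-5)*(-2) = -15*(1/20)*(-2)*(-5)*(-2) = -(-3)*(-5)/2*(-2) = -15*½*(-2) = -15/2*(-2) = 15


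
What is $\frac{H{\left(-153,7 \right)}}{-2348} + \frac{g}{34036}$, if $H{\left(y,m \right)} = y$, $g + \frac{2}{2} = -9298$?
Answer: $- \frac{1039159}{4994783} \approx -0.20805$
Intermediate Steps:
$g = -9299$ ($g = -1 - 9298 = -9299$)
$\frac{H{\left(-153,7 \right)}}{-2348} + \frac{g}{34036} = - \frac{153}{-2348} - \frac{9299}{34036} = \left(-153\right) \left(- \frac{1}{2348}\right) - \frac{9299}{34036} = \frac{153}{2348} - \frac{9299}{34036} = - \frac{1039159}{4994783}$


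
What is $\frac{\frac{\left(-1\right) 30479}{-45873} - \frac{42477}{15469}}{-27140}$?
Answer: $\frac{147706777}{1925880012018} \approx 7.6696 \cdot 10^{-5}$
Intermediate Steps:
$\frac{\frac{\left(-1\right) 30479}{-45873} - \frac{42477}{15469}}{-27140} = \left(\left(-30479\right) \left(- \frac{1}{45873}\right) - \frac{42477}{15469}\right) \left(- \frac{1}{27140}\right) = \left(\frac{30479}{45873} - \frac{42477}{15469}\right) \left(- \frac{1}{27140}\right) = \left(- \frac{1477067770}{709609437}\right) \left(- \frac{1}{27140}\right) = \frac{147706777}{1925880012018}$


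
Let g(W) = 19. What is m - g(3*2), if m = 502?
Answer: 483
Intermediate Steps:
m - g(3*2) = 502 - 1*19 = 502 - 19 = 483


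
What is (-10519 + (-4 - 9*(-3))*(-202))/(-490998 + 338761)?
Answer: 15165/152237 ≈ 0.099614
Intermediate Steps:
(-10519 + (-4 - 9*(-3))*(-202))/(-490998 + 338761) = (-10519 + (-4 + 27)*(-202))/(-152237) = (-10519 + 23*(-202))*(-1/152237) = (-10519 - 4646)*(-1/152237) = -15165*(-1/152237) = 15165/152237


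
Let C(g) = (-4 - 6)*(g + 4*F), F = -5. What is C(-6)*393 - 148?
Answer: 102032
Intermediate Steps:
C(g) = 200 - 10*g (C(g) = (-4 - 6)*(g + 4*(-5)) = -10*(g - 20) = -10*(-20 + g) = 200 - 10*g)
C(-6)*393 - 148 = (200 - 10*(-6))*393 - 148 = (200 + 60)*393 - 148 = 260*393 - 148 = 102180 - 148 = 102032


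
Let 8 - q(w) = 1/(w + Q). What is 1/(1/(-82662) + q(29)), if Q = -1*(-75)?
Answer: 4298424/34346009 ≈ 0.12515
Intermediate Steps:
Q = 75
q(w) = 8 - 1/(75 + w) (q(w) = 8 - 1/(w + 75) = 8 - 1/(75 + w))
1/(1/(-82662) + q(29)) = 1/(1/(-82662) + (599 + 8*29)/(75 + 29)) = 1/(-1/82662 + (599 + 232)/104) = 1/(-1/82662 + (1/104)*831) = 1/(-1/82662 + 831/104) = 1/(34346009/4298424) = 4298424/34346009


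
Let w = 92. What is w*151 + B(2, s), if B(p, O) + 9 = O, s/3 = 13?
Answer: 13922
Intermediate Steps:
s = 39 (s = 3*13 = 39)
B(p, O) = -9 + O
w*151 + B(2, s) = 92*151 + (-9 + 39) = 13892 + 30 = 13922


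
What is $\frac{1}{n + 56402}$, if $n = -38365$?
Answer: $\frac{1}{18037} \approx 5.5442 \cdot 10^{-5}$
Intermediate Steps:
$\frac{1}{n + 56402} = \frac{1}{-38365 + 56402} = \frac{1}{18037}$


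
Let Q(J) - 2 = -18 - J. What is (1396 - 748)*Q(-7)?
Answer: -5832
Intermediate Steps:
Q(J) = -16 - J (Q(J) = 2 + (-18 - J) = -16 - J)
(1396 - 748)*Q(-7) = (1396 - 748)*(-16 - 1*(-7)) = 648*(-16 + 7) = 648*(-9) = -5832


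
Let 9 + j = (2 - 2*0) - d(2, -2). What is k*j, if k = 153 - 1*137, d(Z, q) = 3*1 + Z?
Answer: -192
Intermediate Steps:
d(Z, q) = 3 + Z
k = 16 (k = 153 - 137 = 16)
j = -12 (j = -9 + ((2 - 2*0) - (3 + 2)) = -9 + ((2 + 0) - 1*5) = -9 + (2 - 5) = -9 - 3 = -12)
k*j = 16*(-12) = -192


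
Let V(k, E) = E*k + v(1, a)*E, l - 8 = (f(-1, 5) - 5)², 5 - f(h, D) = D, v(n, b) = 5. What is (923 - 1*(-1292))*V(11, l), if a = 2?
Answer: 1169520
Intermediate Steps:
f(h, D) = 5 - D
l = 33 (l = 8 + ((5 - 1*5) - 5)² = 8 + ((5 - 5) - 5)² = 8 + (0 - 5)² = 8 + (-5)² = 8 + 25 = 33)
V(k, E) = 5*E + E*k (V(k, E) = E*k + 5*E = 5*E + E*k)
(923 - 1*(-1292))*V(11, l) = (923 - 1*(-1292))*(33*(5 + 11)) = (923 + 1292)*(33*16) = 2215*528 = 1169520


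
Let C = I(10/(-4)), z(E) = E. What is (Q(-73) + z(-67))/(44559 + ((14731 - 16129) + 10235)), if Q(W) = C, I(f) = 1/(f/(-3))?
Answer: -47/38140 ≈ -0.0012323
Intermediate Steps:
I(f) = -3/f (I(f) = 1/(f*(-1/3)) = 1/(-f/3) = -3/f)
C = 6/5 (C = -3/(10/(-4)) = -3/(10*(-1/4)) = -3/(-5/2) = -3*(-2/5) = 6/5 ≈ 1.2000)
Q(W) = 6/5
(Q(-73) + z(-67))/(44559 + ((14731 - 16129) + 10235)) = (6/5 - 67)/(44559 + ((14731 - 16129) + 10235)) = -329/(5*(44559 + (-1398 + 10235))) = -329/(5*(44559 + 8837)) = -329/5/53396 = -329/5*1/53396 = -47/38140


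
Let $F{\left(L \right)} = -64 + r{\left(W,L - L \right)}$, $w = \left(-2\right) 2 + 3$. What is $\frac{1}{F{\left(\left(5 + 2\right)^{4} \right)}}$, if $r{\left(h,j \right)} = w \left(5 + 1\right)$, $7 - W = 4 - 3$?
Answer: $- \frac{1}{70} \approx -0.014286$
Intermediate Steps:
$w = -1$ ($w = -4 + 3 = -1$)
$W = 6$ ($W = 7 - \left(4 - 3\right) = 7 - 1 = 6$)
$r{\left(h,j \right)} = -6$ ($r{\left(h,j \right)} = - (5 + 1) = \left(-1\right) 6 = -6$)
$F{\left(L \right)} = -70$ ($F{\left(L \right)} = -64 - 6 = -70$)
$\frac{1}{F{\left(\left(5 + 2\right)^{4} \right)}} = \frac{1}{-70} = - \frac{1}{70}$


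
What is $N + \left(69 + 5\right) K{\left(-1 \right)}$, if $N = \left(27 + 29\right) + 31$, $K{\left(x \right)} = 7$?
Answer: $605$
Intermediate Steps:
$N = 87$ ($N = 56 + 31 = 87$)
$N + \left(69 + 5\right) K{\left(-1 \right)} = 87 + \left(69 + 5\right) 7 = 87 + 74 \cdot 7 = 87 + 518 = 605$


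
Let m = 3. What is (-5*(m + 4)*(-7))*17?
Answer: 4165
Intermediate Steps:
(-5*(m + 4)*(-7))*17 = (-5*(3 + 4)*(-7))*17 = (-5*7*(-7))*17 = -35*(-7)*17 = 245*17 = 4165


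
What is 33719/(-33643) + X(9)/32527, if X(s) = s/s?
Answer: -1096744270/1094305861 ≈ -1.0022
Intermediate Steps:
X(s) = 1
33719/(-33643) + X(9)/32527 = 33719/(-33643) + 1/32527 = 33719*(-1/33643) + 1*(1/32527) = -33719/33643 + 1/32527 = -1096744270/1094305861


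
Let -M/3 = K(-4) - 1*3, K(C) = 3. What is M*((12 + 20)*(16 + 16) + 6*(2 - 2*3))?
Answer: 0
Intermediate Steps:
M = 0 (M = -3*(3 - 1*3) = -3*(3 - 3) = -3*0 = 0)
M*((12 + 20)*(16 + 16) + 6*(2 - 2*3)) = 0*((12 + 20)*(16 + 16) + 6*(2 - 2*3)) = 0*(32*32 + 6*(2 - 6)) = 0*(1024 + 6*(-4)) = 0*(1024 - 24) = 0*1000 = 0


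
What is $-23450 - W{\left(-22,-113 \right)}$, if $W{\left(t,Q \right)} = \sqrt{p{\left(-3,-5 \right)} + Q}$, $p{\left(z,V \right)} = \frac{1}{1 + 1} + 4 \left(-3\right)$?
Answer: $-23450 - \frac{i \sqrt{498}}{2} \approx -23450.0 - 11.158 i$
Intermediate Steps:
$p{\left(z,V \right)} = - \frac{23}{2}$ ($p{\left(z,V \right)} = \frac{1}{2} - 12 = - \frac{23}{2}$)
$W{\left(t,Q \right)} = \sqrt{- \frac{23}{2} + Q}$
$-23450 - W{\left(-22,-113 \right)} = -23450 - \frac{\sqrt{-46 + 4 \left(-113\right)}}{2} = -23450 - \frac{\sqrt{-46 - 452}}{2} = -23450 - \frac{\sqrt{-498}}{2} = -23450 - \frac{i \sqrt{498}}{2}$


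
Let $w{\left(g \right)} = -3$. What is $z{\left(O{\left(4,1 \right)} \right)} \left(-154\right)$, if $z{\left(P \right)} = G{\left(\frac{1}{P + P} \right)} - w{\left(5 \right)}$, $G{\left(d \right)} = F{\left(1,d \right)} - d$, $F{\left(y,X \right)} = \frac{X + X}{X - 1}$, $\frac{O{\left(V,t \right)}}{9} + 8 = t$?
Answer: $- \frac{532235}{1143} \approx -465.65$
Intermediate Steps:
$O{\left(V,t \right)} = -72 + 9 t$
$F{\left(y,X \right)} = \frac{2 X}{-1 + X}$
$G{\left(d \right)} = - d + \frac{2 d}{-1 + d}$ ($G{\left(d \right)} = \frac{2 d}{-1 + d} - d = - d + \frac{2 d}{-1 + d}$)
$z{\left(P \right)} = 3 + \frac{3 - \frac{1}{2 P}}{2 P \left(-1 + \frac{1}{2 P}\right)}$ ($z{\left(P \right)} = \frac{3 - \frac{1}{P + P}}{\left(P + P\right) \left(-1 + \frac{1}{P + P}\right)} - -3 = \frac{3 - \frac{1}{2 P}}{2 P \left(-1 + \frac{1}{2 P}\right)} + 3 = 3 + \frac{3 - \frac{1}{2 P}}{2 P \left(-1 + \frac{1}{2 P}\right)}$)
$z{\left(O{\left(4,1 \right)} \right)} \left(-154\right) = \frac{1 - 12 \left(-72 + 9 \cdot 1\right) + 12 \left(-72 + 9 \cdot 1\right)^{2}}{2 \left(-72 + 9 \cdot 1\right) \left(-1 + 2 \left(-72 + 9 \cdot 1\right)\right)} \left(-154\right) = \frac{1 - 12 \left(-72 + 9\right) + 12 \left(-72 + 9\right)^{2}}{2 \left(-72 + 9\right) \left(-1 + 2 \left(-72 + 9\right)\right)} \left(-154\right) = \frac{1 - -756 + 12 \left(-63\right)^{2}}{2 \left(-63\right) \left(-1 + 2 \left(-63\right)\right)} \left(-154\right) = \frac{1}{2} \left(- \frac{1}{63}\right) \frac{1}{-1 - 126} \left(1 + 756 + 12 \cdot 3969\right) \left(-154\right) = \frac{1}{2} \left(- \frac{1}{63}\right) \frac{1}{-127} \left(1 + 756 + 47628\right) \left(-154\right) = \frac{1}{2} \left(- \frac{1}{63}\right) \left(- \frac{1}{127}\right) 48385 \left(-154\right) = \frac{48385}{16002} \left(-154\right) = - \frac{532235}{1143}$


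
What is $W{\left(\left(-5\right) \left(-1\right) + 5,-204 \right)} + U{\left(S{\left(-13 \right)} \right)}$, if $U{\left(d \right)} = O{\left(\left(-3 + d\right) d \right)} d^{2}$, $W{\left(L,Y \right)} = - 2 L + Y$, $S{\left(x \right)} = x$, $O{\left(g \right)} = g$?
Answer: $34928$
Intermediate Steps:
$W{\left(L,Y \right)} = Y - 2 L$
$U{\left(d \right)} = d^{3} \left(-3 + d\right)$ ($U{\left(d \right)} = \left(-3 + d\right) d d^{2} = d \left(-3 + d\right) d^{2} = d^{3} \left(-3 + d\right)$)
$W{\left(\left(-5\right) \left(-1\right) + 5,-204 \right)} + U{\left(S{\left(-13 \right)} \right)} = \left(-204 - 2 \left(\left(-5\right) \left(-1\right) + 5\right)\right) + \left(-13\right)^{3} \left(-3 - 13\right) = \left(-204 - 2 \left(5 + 5\right)\right) - -35152 = \left(-204 - 20\right) + 35152 = -224 + 35152 = 34928$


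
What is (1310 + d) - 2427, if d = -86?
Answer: -1203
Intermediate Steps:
(1310 + d) - 2427 = (1310 - 86) - 2427 = 1224 - 2427 = -1203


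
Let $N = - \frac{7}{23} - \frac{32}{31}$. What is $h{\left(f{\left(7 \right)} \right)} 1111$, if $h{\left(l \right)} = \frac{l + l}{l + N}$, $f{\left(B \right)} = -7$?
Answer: $\frac{5545001}{2972} \approx 1865.7$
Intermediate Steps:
$N = - \frac{953}{713}$ ($N = \left(-7\right) \frac{1}{23} - \frac{32}{31} = - \frac{7}{23} - \frac{32}{31} = - \frac{953}{713} \approx -1.3366$)
$h{\left(l \right)} = \frac{2 l}{- \frac{953}{713} + l}$ ($h{\left(l \right)} = \frac{l + l}{l - \frac{953}{713}} = \frac{2 l}{- \frac{953}{713} + l}$)
$h{\left(f{\left(7 \right)} \right)} 1111 = 1426 \left(-7\right) \frac{1}{-953 + 713 \left(-7\right)} 1111 = 1426 \left(-7\right) \frac{1}{-953 - 4991} \cdot 1111 = 1426 \left(-7\right) \frac{1}{-5944} \cdot 1111 = 1426 \left(-7\right) \left(- \frac{1}{5944}\right) 1111 = \frac{4991}{2972} \cdot 1111 = \frac{5545001}{2972}$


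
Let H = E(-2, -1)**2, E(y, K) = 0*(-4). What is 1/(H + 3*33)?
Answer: 1/99 ≈ 0.010101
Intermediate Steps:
E(y, K) = 0
H = 0 (H = 0**2 = 0)
1/(H + 3*33) = 1/(0 + 3*33) = 1/(0 + 99) = 1/99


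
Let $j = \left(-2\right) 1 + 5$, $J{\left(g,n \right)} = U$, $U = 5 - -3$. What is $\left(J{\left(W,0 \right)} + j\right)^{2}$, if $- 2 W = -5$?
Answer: $121$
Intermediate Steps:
$W = \frac{5}{2}$ ($W = \left(- \frac{1}{2}\right) \left(-5\right) = \frac{5}{2} \approx 2.5$)
$U = 8$ ($U = 5 + 3 = 8$)
$J{\left(g,n \right)} = 8$
$j = 3$ ($j = -2 + 5 = 3$)
$\left(J{\left(W,0 \right)} + j\right)^{2} = \left(8 + 3\right)^{2} = 11^{2} = 121$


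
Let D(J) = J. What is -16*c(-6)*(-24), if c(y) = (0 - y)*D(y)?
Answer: -13824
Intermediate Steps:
c(y) = -y² (c(y) = (0 - y)*y = (-y)*y = -y²)
-16*c(-6)*(-24) = -(-16)*(-6)²*(-24) = -(-16)*36*(-24) = -16*(-36)*(-24) = 576*(-24) = -13824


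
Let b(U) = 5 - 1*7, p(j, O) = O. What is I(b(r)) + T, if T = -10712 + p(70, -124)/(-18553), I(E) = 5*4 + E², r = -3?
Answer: -198294340/18553 ≈ -10688.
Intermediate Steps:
b(U) = -2 (b(U) = 5 - 7 = -2)
I(E) = 20 + E²
T = -198739612/18553 (T = -10712 - 124/(-18553) = -10712 - 124*(-1/18553) = -10712 + 124/18553 = -198739612/18553 ≈ -10712.)
I(b(r)) + T = (20 + (-2)²) - 198739612/18553 = (20 + 4) - 198739612/18553 = 24 - 198739612/18553 = -198294340/18553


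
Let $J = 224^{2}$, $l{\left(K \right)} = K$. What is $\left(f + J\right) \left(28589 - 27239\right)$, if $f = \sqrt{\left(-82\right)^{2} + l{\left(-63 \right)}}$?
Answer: $67737600 + 1350 \sqrt{6661} \approx 6.7848 \cdot 10^{7}$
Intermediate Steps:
$J = 50176$
$f = \sqrt{6661}$ ($f = \sqrt{\left(-82\right)^{2} - 63} = \sqrt{6724 - 63} = \sqrt{6661} \approx 81.615$)
$\left(f + J\right) \left(28589 - 27239\right) = \left(\sqrt{6661} + 50176\right) \left(28589 - 27239\right) = \left(50176 + \sqrt{6661}\right) 1350 = 67737600 + 1350 \sqrt{6661}$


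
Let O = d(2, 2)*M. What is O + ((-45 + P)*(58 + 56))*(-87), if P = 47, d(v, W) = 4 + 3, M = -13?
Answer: -19927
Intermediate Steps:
d(v, W) = 7
O = -91 (O = 7*(-13) = -91)
O + ((-45 + P)*(58 + 56))*(-87) = -91 + ((-45 + 47)*(58 + 56))*(-87) = -91 + (2*114)*(-87) = -91 + 228*(-87) = -91 - 19836 = -19927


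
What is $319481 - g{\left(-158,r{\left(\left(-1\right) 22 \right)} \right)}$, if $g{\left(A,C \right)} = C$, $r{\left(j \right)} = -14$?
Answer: $319495$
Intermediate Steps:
$319481 - g{\left(-158,r{\left(\left(-1\right) 22 \right)} \right)} = 319481 - -14 = 319481 + 14 = 319495$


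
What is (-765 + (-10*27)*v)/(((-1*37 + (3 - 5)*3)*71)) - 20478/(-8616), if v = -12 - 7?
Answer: 4151749/4384108 ≈ 0.94700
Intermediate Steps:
v = -19
(-765 + (-10*27)*v)/(((-1*37 + (3 - 5)*3)*71)) - 20478/(-8616) = (-765 - 10*27*(-19))/(((-1*37 + (3 - 5)*3)*71)) - 20478/(-8616) = (-765 - 270*(-19))/(((-37 - 2*3)*71)) - 20478*(-1/8616) = (-765 + 5130)/(((-37 - 6)*71)) + 3413/1436 = 4365/((-43*71)) + 3413/1436 = 4365/(-3053) + 3413/1436 = 4365*(-1/3053) + 3413/1436 = -4365/3053 + 3413/1436 = 4151749/4384108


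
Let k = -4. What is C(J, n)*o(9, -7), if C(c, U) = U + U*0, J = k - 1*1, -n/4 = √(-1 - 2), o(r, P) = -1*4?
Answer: 16*I*√3 ≈ 27.713*I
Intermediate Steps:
o(r, P) = -4
n = -4*I*√3 (n = -4*√(-1 - 2) = -4*I*√3 ≈ -6.9282*I)
J = -5 (J = -4 - 1*1 = -4 - 1 = -5)
C(c, U) = U (C(c, U) = U + 0 = U)
C(J, n)*o(9, -7) = -4*I*√3*(-4) = 16*I*√3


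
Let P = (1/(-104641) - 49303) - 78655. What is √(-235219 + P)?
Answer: I*√3976693317689578/104641 ≈ 602.64*I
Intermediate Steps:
P = -13389653079/104641 (P = (-1/104641 - 49303) - 78655 = -5159115224/104641 - 78655 = -13389653079/104641 ≈ -1.2796e+5)
√(-235219 + P) = √(-235219 - 13389653079/104641) = √(-38003204458/104641) = I*√3976693317689578/104641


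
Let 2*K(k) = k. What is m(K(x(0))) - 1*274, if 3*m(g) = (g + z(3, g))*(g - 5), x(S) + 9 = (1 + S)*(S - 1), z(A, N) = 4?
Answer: -812/3 ≈ -270.67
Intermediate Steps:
x(S) = -9 + (1 + S)*(-1 + S) (x(S) = -9 + (1 + S)*(S - 1) = -9 + (1 + S)*(-1 + S))
K(k) = k/2
m(g) = (-5 + g)*(4 + g)/3 (m(g) = ((g + 4)*(g - 5))/3 = ((4 + g)*(-5 + g))/3 = ((-5 + g)*(4 + g))/3 = (-5 + g)*(4 + g)/3)
m(K(x(0))) - 1*274 = (-20/3 - (-10 + 0**2)/6 + ((-10 + 0**2)/2)**2/3) - 1*274 = (-20/3 - (-10 + 0)/6 + ((-10 + 0)/2)**2/3) - 274 = (-20/3 - (-10)/6 + ((1/2)*(-10))**2/3) - 274 = (-20/3 - 1/3*(-5) + (1/3)*(-5)**2) - 274 = (-20/3 + 5/3 + (1/3)*25) - 274 = (-20/3 + 5/3 + 25/3) - 274 = 10/3 - 274 = -812/3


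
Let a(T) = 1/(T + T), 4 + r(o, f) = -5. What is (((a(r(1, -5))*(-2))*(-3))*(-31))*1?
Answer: 31/3 ≈ 10.333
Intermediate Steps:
r(o, f) = -9 (r(o, f) = -4 - 5 = -9)
a(T) = 1/(2*T)
(((a(r(1, -5))*(-2))*(-3))*(-31))*1 = (((((1/2)/(-9))*(-2))*(-3))*(-31))*1 = (((((1/2)*(-1/9))*(-2))*(-3))*(-31))*1 = ((-1/18*(-2)*(-3))*(-31))*1 = (((1/9)*(-3))*(-31))*1 = -1/3*(-31)*1 = (31/3)*1 = 31/3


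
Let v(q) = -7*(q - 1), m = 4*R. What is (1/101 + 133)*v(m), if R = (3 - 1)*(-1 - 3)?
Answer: 3103254/101 ≈ 30725.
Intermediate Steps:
R = -8 (R = 2*(-4) = -8)
m = -32 (m = 4*(-8) = -32)
v(q) = 7 - 7*q (v(q) = -7*(-1 + q) = 7 - 7*q)
(1/101 + 133)*v(m) = (1/101 + 133)*(7 - 7*(-32)) = (1/101 + 133)*(7 + 224) = (13434/101)*231 = 3103254/101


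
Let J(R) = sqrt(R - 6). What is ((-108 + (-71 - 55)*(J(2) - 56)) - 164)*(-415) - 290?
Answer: -2815650 + 104580*I ≈ -2.8156e+6 + 1.0458e+5*I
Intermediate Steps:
J(R) = sqrt(-6 + R)
((-108 + (-71 - 55)*(J(2) - 56)) - 164)*(-415) - 290 = ((-108 + (-71 - 55)*(sqrt(-6 + 2) - 56)) - 164)*(-415) - 290 = ((-108 - 126*(sqrt(-4) - 56)) - 164)*(-415) - 290 = ((-108 - 126*(2*I - 56)) - 164)*(-415) - 290 = ((-108 - 126*(-56 + 2*I)) - 164)*(-415) - 290 = ((-108 + (7056 - 252*I)) - 164)*(-415) - 290 = ((6948 - 252*I) - 164)*(-415) - 290 = (6784 - 252*I)*(-415) - 290 = (-2815360 + 104580*I) - 290 = -2815650 + 104580*I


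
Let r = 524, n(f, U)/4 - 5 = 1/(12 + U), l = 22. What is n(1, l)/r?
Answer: 171/4454 ≈ 0.038392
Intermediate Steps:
n(f, U) = 20 + 4/(12 + U)
n(1, l)/r = (4*(61 + 5*22)/(12 + 22))/524 = (4*(61 + 110)/34)*(1/524) = (4*(1/34)*171)*(1/524) = (342/17)*(1/524) = 171/4454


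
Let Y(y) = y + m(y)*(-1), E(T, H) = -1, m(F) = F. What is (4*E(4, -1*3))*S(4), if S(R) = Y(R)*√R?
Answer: 0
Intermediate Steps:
Y(y) = 0 (Y(y) = y + y*(-1) = y - y = 0)
S(R) = 0 (S(R) = 0*√R = 0)
(4*E(4, -1*3))*S(4) = (4*(-1))*0 = -4*0 = 0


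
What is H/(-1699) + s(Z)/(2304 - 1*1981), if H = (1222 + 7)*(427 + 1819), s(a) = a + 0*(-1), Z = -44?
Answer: -891662638/548777 ≈ -1624.8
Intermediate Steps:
s(a) = a (s(a) = a + 0 = a)
H = 2760334 (H = 1229*2246 = 2760334)
H/(-1699) + s(Z)/(2304 - 1*1981) = 2760334/(-1699) - 44/(2304 - 1*1981) = 2760334*(-1/1699) - 44/(2304 - 1981) = -2760334/1699 - 44/323 = -891662638/548777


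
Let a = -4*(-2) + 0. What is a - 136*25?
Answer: -3392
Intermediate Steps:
a = 8 (a = 8 + 0 = 8)
a - 136*25 = 8 - 136*25 = 8 - 3400 = -3392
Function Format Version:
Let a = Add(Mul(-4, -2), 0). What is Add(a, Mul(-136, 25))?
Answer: -3392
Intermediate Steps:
a = 8 (a = Add(8, 0) = 8)
Add(a, Mul(-136, 25)) = Add(8, Mul(-136, 25)) = Add(8, -3400) = -3392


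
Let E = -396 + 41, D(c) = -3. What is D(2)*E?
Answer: 1065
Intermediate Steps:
E = -355
D(2)*E = -3*(-355) = 1065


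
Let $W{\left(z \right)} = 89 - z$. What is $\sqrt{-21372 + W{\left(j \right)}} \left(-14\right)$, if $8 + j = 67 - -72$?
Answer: $- 14 i \sqrt{21414} \approx - 2048.7 i$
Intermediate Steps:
$j = 131$ ($j = -8 + \left(67 - -72\right) = -8 + \left(67 + 72\right) = -8 + 139 = 131$)
$\sqrt{-21372 + W{\left(j \right)}} \left(-14\right) = \sqrt{-21372 + \left(89 - 131\right)} \left(-14\right) = \sqrt{-21372 - 42} \left(-14\right) = \sqrt{-21414} \left(-14\right) = i \sqrt{21414} \left(-14\right) = - 14 i \sqrt{21414}$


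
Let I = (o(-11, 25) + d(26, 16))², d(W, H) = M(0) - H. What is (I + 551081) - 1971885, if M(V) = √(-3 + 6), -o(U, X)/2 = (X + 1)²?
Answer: 450623 - 2736*√3 ≈ 4.4588e+5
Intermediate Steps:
o(U, X) = -2*(1 + X)² (o(U, X) = -2*(X + 1)² = -2*(1 + X)²)
M(V) = √3
d(W, H) = √3 - H
I = (-1368 + √3)² (I = (-2*(1 + 25)² + (√3 - 1*16))² = (-2*26² + (√3 - 16))² = (-2*676 + (-16 + √3))² = (-1352 + (-16 + √3))² = (-1368 + √3)² ≈ 1.8667e+6)
(I + 551081) - 1971885 = ((1368 - √3)² + 551081) - 1971885 = (551081 + (1368 - √3)²) - 1971885 = -1420804 + (1368 - √3)²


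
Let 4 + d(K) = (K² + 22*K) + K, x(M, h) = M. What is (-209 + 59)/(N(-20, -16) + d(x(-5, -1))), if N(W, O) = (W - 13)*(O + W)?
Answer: -75/547 ≈ -0.13711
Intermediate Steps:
d(K) = -4 + K² + 23*K (d(K) = -4 + ((K² + 22*K) + K) = -4 + (K² + 23*K) = -4 + K² + 23*K)
N(W, O) = (-13 + W)*(O + W)
(-209 + 59)/(N(-20, -16) + d(x(-5, -1))) = (-209 + 59)/(((-20)² - 13*(-16) - 13*(-20) - 16*(-20)) + (-4 + (-5)² + 23*(-5))) = -150/((400 + 208 + 260 + 320) + (-4 + 25 - 115)) = -150/(1188 - 94) = -150/1094 = -150*1/1094 = -75/547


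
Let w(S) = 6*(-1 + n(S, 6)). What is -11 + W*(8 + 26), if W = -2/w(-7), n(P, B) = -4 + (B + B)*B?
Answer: -2245/201 ≈ -11.169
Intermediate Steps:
n(P, B) = -4 + 2*B² (n(P, B) = -4 + (2*B)*B = -4 + 2*B²)
w(S) = 402 (w(S) = 6*(-1 + (-4 + 2*6²)) = 6*(-1 + (-4 + 2*36)) = 6*(-1 + (-4 + 72)) = 6*(-1 + 68) = 6*67 = 402)
W = -1/201 (W = -2/402 = -2*1/402 = -1/201 ≈ -0.0049751)
-11 + W*(8 + 26) = -11 - (8 + 26)/201 = -11 - 1/201*34 = -11 - 34/201 = -2245/201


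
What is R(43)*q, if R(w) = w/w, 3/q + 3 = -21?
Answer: -⅛ ≈ -0.12500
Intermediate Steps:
q = -⅛ (q = 3/(-3 - 21) = 3/(-24) = 3*(-1/24) = -⅛ ≈ -0.12500)
R(w) = 1
R(43)*q = 1*(-⅛) = -⅛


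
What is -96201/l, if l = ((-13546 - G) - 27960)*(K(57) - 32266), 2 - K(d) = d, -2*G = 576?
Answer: -96201/1332206978 ≈ -7.2212e-5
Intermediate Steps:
G = -288 (G = -1/2*576 = -288)
K(d) = 2 - d
l = 1332206978 (l = ((-13546 - 1*(-288)) - 27960)*((2 - 1*57) - 32266) = ((-13546 + 288) - 27960)*((2 - 57) - 32266) = (-13258 - 27960)*(-55 - 32266) = -41218*(-32321) = 1332206978)
-96201/l = -96201/1332206978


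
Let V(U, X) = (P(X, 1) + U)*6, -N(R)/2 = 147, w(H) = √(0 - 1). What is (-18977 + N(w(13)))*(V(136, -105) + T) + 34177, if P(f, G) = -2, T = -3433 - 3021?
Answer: 108915327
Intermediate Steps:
T = -6454
w(H) = I (w(H) = √(-1) = I)
N(R) = -294 (N(R) = -2*147 = -294)
V(U, X) = -12 + 6*U (V(U, X) = (-2 + U)*6 = -12 + 6*U)
(-18977 + N(w(13)))*(V(136, -105) + T) + 34177 = (-18977 - 294)*((-12 + 6*136) - 6454) + 34177 = -19271*((-12 + 816) - 6454) + 34177 = -19271*(804 - 6454) + 34177 = -19271*(-5650) + 34177 = 108881150 + 34177 = 108915327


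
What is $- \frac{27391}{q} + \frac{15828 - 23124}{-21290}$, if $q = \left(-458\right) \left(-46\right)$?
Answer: $- \frac{214721131}{224268860} \approx -0.95743$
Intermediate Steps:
$q = 21068$
$- \frac{27391}{q} + \frac{15828 - 23124}{-21290} = - \frac{27391}{21068} + \frac{15828 - 23124}{-21290} = \left(-27391\right) \frac{1}{21068} + \left(15828 - 23124\right) \left(- \frac{1}{21290}\right) = - \frac{27391}{21068} - - \frac{3648}{10645} = - \frac{27391}{21068} + \frac{3648}{10645} = - \frac{214721131}{224268860}$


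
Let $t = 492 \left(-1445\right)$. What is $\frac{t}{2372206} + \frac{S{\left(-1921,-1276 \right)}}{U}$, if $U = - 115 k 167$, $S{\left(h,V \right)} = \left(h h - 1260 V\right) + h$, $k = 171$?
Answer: $- \frac{496605293806}{259681832511} \approx -1.9124$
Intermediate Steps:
$S{\left(h,V \right)} = h + h^{2} - 1260 V$ ($S{\left(h,V \right)} = \left(h^{2} - 1260 V\right) + h = h + h^{2} - 1260 V$)
$t = -710940$
$U = -3284055$ ($U = \left(-115\right) 171 \cdot 167 = \left(-19665\right) 167 = -3284055$)
$\frac{t}{2372206} + \frac{S{\left(-1921,-1276 \right)}}{U} = - \frac{710940}{2372206} + \frac{-1921 + \left(-1921\right)^{2} - -1607760}{-3284055} = \left(-710940\right) \frac{1}{2372206} + \left(-1921 + 3690241 + 1607760\right) \left(- \frac{1}{3284055}\right) = - \frac{355470}{1186103} + 5296080 \left(- \frac{1}{3284055}\right) = - \frac{355470}{1186103} - \frac{353072}{218937} = - \frac{496605293806}{259681832511}$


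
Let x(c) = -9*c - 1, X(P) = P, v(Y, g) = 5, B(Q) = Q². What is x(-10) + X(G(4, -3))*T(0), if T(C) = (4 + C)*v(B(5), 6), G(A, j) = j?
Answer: 29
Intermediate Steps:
x(c) = -1 - 9*c
T(C) = 20 + 5*C (T(C) = (4 + C)*5 = 20 + 5*C)
x(-10) + X(G(4, -3))*T(0) = (-1 - 9*(-10)) - 3*(20 + 5*0) = (-1 + 90) - 3*(20 + 0) = 89 - 3*20 = 89 - 60 = 29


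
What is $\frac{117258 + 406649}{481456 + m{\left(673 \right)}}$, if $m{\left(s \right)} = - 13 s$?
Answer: $\frac{523907}{472707} \approx 1.1083$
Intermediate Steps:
$\frac{117258 + 406649}{481456 + m{\left(673 \right)}} = \frac{117258 + 406649}{481456 - 8749} = \frac{523907}{481456 - 8749} = \frac{523907}{472707}$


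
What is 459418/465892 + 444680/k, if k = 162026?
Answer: 70402628857/18871654298 ≈ 3.7306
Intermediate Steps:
459418/465892 + 444680/k = 459418/465892 + 444680/162026 = 459418*(1/465892) + 444680*(1/162026) = 229709/232946 + 222340/81013 = 70402628857/18871654298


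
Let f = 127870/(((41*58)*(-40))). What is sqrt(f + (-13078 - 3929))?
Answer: I*sqrt(384720856238)/4756 ≈ 130.42*I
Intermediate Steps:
f = -12787/9512 (f = 127870/((2378*(-40))) = 127870/(-95120) = 127870*(-1/95120) = -12787/9512 ≈ -1.3443)
sqrt(f + (-13078 - 3929)) = sqrt(-12787/9512 + (-13078 - 3929)) = sqrt(-12787/9512 - 17007) = sqrt(-161783371/9512) = I*sqrt(384720856238)/4756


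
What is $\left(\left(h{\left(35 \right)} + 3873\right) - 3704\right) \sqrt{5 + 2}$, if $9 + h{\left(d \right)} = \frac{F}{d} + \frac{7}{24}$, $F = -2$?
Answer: $\frac{134597 \sqrt{7}}{840} \approx 423.94$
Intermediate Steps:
$h{\left(d \right)} = - \frac{209}{24} - \frac{2}{d}$ ($h{\left(d \right)} = -9 + \left(- \frac{2}{d} + \frac{7}{24}\right) = -9 + \left(\frac{7}{24} - \frac{2}{d}\right) = - \frac{209}{24} - \frac{2}{d}$)
$\left(\left(h{\left(35 \right)} + 3873\right) - 3704\right) \sqrt{5 + 2} = \left(\left(\left(- \frac{209}{24} - \frac{2}{35}\right) + 3873\right) - 3704\right) \sqrt{5 + 2} = \left(\left(\left(- \frac{209}{24} - \frac{2}{35}\right) + 3873\right) - 3704\right) \sqrt{7} = \left(\left(- \frac{7363}{840} + 3873\right) - 3704\right) \sqrt{7} = \left(\frac{3245957}{840} - 3704\right) \sqrt{7} = \frac{134597 \sqrt{7}}{840}$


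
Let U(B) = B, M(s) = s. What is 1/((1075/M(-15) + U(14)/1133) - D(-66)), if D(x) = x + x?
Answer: 3399/205115 ≈ 0.016571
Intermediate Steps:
D(x) = 2*x
1/((1075/M(-15) + U(14)/1133) - D(-66)) = 1/((1075/(-15) + 14/1133) - 2*(-66)) = 1/((1075*(-1/15) + 14*(1/1133)) - 1*(-132)) = 1/((-215/3 + 14/1133) + 132) = 1/(-243553/3399 + 132) = 1/(205115/3399) = 3399/205115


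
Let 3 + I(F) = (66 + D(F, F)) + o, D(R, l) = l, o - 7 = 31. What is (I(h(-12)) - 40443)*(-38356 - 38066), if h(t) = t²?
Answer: 3072011556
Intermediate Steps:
o = 38 (o = 7 + 31 = 38)
I(F) = 101 + F (I(F) = -3 + ((66 + F) + 38) = -3 + (104 + F) = 101 + F)
(I(h(-12)) - 40443)*(-38356 - 38066) = ((101 + (-12)²) - 40443)*(-38356 - 38066) = ((101 + 144) - 40443)*(-76422) = (245 - 40443)*(-76422) = -40198*(-76422) = 3072011556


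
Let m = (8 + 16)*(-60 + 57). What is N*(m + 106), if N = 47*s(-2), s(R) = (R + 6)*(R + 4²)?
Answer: 89488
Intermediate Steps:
s(R) = (6 + R)*(16 + R) (s(R) = (6 + R)*(R + 16) = (6 + R)*(16 + R))
m = -72 (m = 24*(-3) = -72)
N = 2632 (N = 47*(96 + (-2)² + 22*(-2)) = 47*(96 + 4 - 44) = 47*56 = 2632)
N*(m + 106) = 2632*(-72 + 106) = 2632*34 = 89488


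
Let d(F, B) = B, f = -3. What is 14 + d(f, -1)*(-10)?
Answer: 24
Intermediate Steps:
14 + d(f, -1)*(-10) = 14 - 1*(-10) = 14 + 10 = 24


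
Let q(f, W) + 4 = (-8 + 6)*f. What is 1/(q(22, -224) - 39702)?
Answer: -1/39750 ≈ -2.5157e-5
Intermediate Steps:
q(f, W) = -4 - 2*f (q(f, W) = -4 + (-8 + 6)*f = -4 - 2*f)
1/(q(22, -224) - 39702) = 1/((-4 - 2*22) - 39702) = 1/((-4 - 44) - 39702) = 1/(-48 - 39702) = 1/(-39750) = -1/39750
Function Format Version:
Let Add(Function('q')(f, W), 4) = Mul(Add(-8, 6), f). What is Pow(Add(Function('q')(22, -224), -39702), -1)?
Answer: Rational(-1, 39750) ≈ -2.5157e-5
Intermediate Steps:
Function('q')(f, W) = Add(-4, Mul(-2, f)) (Function('q')(f, W) = Add(-4, Mul(Add(-8, 6), f)) = Add(-4, Mul(-2, f)))
Pow(Add(Function('q')(22, -224), -39702), -1) = Pow(Add(Add(-4, Mul(-2, 22)), -39702), -1) = Pow(Add(Add(-4, -44), -39702), -1) = Pow(Add(-48, -39702), -1) = Pow(-39750, -1) = Rational(-1, 39750)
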